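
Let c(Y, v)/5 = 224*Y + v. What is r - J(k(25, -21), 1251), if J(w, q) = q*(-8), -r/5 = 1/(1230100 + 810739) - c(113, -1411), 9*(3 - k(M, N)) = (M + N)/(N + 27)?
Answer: 1239877040182/2040839 ≈ 6.0753e+5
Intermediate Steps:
k(M, N) = 3 - (M + N)/(9*(27 + N)) (k(M, N) = 3 - (M + N)/(9*(N + 27)) = 3 - (M + N)/(9*(27 + N)))
c(Y, v) = 5*v + 1120*Y (c(Y, v) = 5*(224*Y + v) = 5*(v + 224*Y) = 5*v + 1120*Y)
r = 1219452323470/2040839 (r = -5*(1/(1230100 + 810739) - (5*(-1411) + 1120*113)) = -5*(1/2040839 - (-7055 + 126560)) = -5*(1/2040839 - 1*119505) = -5*(1/2040839 - 119505) = -5*(-243890464694/2040839) = 1219452323470/2040839 ≈ 5.9753e+5)
J(w, q) = -8*q
r - J(k(25, -21), 1251) = 1219452323470/2040839 - (-8)*1251 = 1219452323470/2040839 - 1*(-10008) = 1219452323470/2040839 + 10008 = 1239877040182/2040839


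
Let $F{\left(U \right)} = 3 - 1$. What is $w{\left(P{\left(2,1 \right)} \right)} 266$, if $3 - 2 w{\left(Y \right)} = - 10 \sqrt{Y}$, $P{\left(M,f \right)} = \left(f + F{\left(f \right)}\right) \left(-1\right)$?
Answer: $399 + 1330 i \sqrt{3} \approx 399.0 + 2303.6 i$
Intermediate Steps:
$F{\left(U \right)} = 2$
$P{\left(M,f \right)} = -2 - f$ ($P{\left(M,f \right)} = \left(f + 2\right) \left(-1\right) = \left(2 + f\right) \left(-1\right) = -2 - f$)
$w{\left(Y \right)} = \frac{3}{2} + 5 \sqrt{Y}$ ($w{\left(Y \right)} = \frac{3}{2} - \frac{\left(-10\right) \sqrt{Y}}{2} = \frac{3}{2} + 5 \sqrt{Y}$)
$w{\left(P{\left(2,1 \right)} \right)} 266 = \left(\frac{3}{2} + 5 \sqrt{-2 - 1}\right) 266 = \left(\frac{3}{2} + 5 \sqrt{-3}\right) 266 = \left(\frac{3}{2} + 5 i \sqrt{3}\right) 266 = 399 + 1330 i \sqrt{3}$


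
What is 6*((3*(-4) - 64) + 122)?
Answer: 276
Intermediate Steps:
6*((3*(-4) - 64) + 122) = 6*((-12 - 64) + 122) = 6*(-76 + 122) = 6*46 = 276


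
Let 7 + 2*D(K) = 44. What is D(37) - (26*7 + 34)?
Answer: -395/2 ≈ -197.50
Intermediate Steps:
D(K) = 37/2 (D(K) = -7/2 + (1/2)*44 = -7/2 + 22 = 37/2)
D(37) - (26*7 + 34) = 37/2 - (26*7 + 34) = 37/2 - (182 + 34) = 37/2 - 1*216 = 37/2 - 216 = -395/2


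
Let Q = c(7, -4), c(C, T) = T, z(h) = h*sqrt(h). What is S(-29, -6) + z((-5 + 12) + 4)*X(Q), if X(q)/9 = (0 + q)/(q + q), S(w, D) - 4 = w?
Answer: -25 + 99*sqrt(11)/2 ≈ 139.17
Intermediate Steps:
z(h) = h**(3/2)
S(w, D) = 4 + w
Q = -4
X(q) = 9/2 (X(q) = 9*((0 + q)/(q + q)) = 9*(q/((2*q))) = 9*(q*(1/(2*q))) = 9*(1/2) = 9/2)
S(-29, -6) + z((-5 + 12) + 4)*X(Q) = (4 - 29) + ((-5 + 12) + 4)**(3/2)*(9/2) = -25 + (7 + 4)**(3/2)*(9/2) = -25 + 11**(3/2)*(9/2) = -25 + (11*sqrt(11))*(9/2) = -25 + 99*sqrt(11)/2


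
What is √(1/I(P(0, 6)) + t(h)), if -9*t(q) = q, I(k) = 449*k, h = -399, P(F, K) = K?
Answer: √321757890/2694 ≈ 6.6584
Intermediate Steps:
t(q) = -q/9
√(1/I(P(0, 6)) + t(h)) = √(1/(449*6) - ⅑*(-399)) = √(1/2694 + 133/3) = √(119435/2694) = √321757890/2694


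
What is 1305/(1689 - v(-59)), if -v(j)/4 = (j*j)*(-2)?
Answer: -1305/26159 ≈ -0.049887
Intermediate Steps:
v(j) = 8*j² (v(j) = -4*j*j*(-2) = -4*j²*(-2) = -(-8)*j² = 8*j²)
1305/(1689 - v(-59)) = 1305/(1689 - 8*(-59)²) = 1305/(1689 - 8*3481) = 1305/(1689 - 1*27848) = 1305/(1689 - 27848) = 1305/(-26159) = 1305*(-1/26159) = -1305/26159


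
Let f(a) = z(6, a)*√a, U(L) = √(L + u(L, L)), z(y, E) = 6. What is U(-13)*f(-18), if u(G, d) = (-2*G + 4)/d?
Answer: -18*√5174/13 ≈ -99.596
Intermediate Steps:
u(G, d) = (4 - 2*G)/d
U(L) = √(L + 2*(2 - L)/L)
f(a) = 6*√a
U(-13)*f(-18) = √(-2 - 13 + 4/(-13))*(6*√(-18)) = √(-2 - 13 + 4*(-1/13))*(6*(3*I*√2)) = √(-2 - 13 - 4/13)*(18*I*√2) = √(-199/13)*(18*I*√2) = (I*√2587/13)*(18*I*√2) = -18*√5174/13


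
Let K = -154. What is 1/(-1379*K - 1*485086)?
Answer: -1/272720 ≈ -3.6668e-6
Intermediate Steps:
1/(-1379*K - 1*485086) = 1/(-1379*(-154) - 1*485086) = 1/(212366 - 485086) = 1/(-272720) = -1/272720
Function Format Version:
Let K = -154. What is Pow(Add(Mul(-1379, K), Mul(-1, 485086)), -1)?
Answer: Rational(-1, 272720) ≈ -3.6668e-6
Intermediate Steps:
Pow(Add(Mul(-1379, K), Mul(-1, 485086)), -1) = Pow(Add(Mul(-1379, -154), Mul(-1, 485086)), -1) = Pow(Add(212366, -485086), -1) = Pow(-272720, -1) = Rational(-1, 272720)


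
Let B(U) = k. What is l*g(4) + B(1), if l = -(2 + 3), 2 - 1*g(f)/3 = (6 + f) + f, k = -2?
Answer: 178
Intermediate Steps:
g(f) = -12 - 6*f (g(f) = 6 - 3*((6 + f) + f) = 6 - 3*(6 + 2*f) = 6 + (-18 - 6*f) = -12 - 6*f)
B(U) = -2
l = -5 (l = -1*5 = -5)
l*g(4) + B(1) = -5*(-12 - 6*4) - 2 = -5*(-12 - 24) - 2 = -5*(-36) - 2 = 180 - 2 = 178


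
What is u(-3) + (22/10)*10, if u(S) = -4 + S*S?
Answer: 27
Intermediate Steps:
u(S) = -4 + S²
u(-3) + (22/10)*10 = (-4 + (-3)²) + (22/10)*10 = (-4 + 9) + (22*(⅒))*10 = 5 + (11/5)*10 = 5 + 22 = 27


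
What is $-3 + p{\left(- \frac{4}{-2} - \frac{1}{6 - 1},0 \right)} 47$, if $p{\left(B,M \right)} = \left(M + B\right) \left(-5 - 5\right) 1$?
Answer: $-849$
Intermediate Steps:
$p{\left(B,M \right)} = - 10 B - 10 M$ ($p{\left(B,M \right)} = \left(B + M\right) \left(\left(-10\right) 1\right) = \left(B + M\right) \left(-10\right) = - 10 B - 10 M$)
$-3 + p{\left(- \frac{4}{-2} - \frac{1}{6 - 1},0 \right)} 47 = -3 + \left(- 10 \left(- \frac{4}{-2} - \frac{1}{6 - 1}\right) - 0\right) 47 = -3 + \left(- 10 \left(\left(-4\right) \left(- \frac{1}{2}\right) - \frac{1}{6 - 1}\right) + 0\right) 47 = -3 + \left(- 10 \left(2 - \frac{1}{5}\right) + 0\right) 47 = -3 + \left(\left(-10\right) \frac{9}{5} + 0\right) 47 = -3 + \left(-18 + 0\right) 47 = -3 - 846 = -849$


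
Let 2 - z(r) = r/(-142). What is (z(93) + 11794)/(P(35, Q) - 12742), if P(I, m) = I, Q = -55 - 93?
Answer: -1675125/1804394 ≈ -0.92836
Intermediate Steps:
Q = -148
z(r) = 2 + r/142 (z(r) = 2 - r/(-142) = 2 - r*(-1)/142 = 2 - (-1)*r/142 = 2 + r/142)
(z(93) + 11794)/(P(35, Q) - 12742) = ((2 + (1/142)*93) + 11794)/(35 - 12742) = ((2 + 93/142) + 11794)/(-12707) = (377/142 + 11794)*(-1/12707) = (1675125/142)*(-1/12707) = -1675125/1804394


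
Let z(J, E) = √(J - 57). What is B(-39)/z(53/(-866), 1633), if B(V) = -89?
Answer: 89*I*√42793390/49415 ≈ 11.782*I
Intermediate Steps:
z(J, E) = √(-57 + J)
B(-39)/z(53/(-866), 1633) = -89/√(-57 + 53/(-866)) = -89/√(-57 + 53*(-1/866)) = -89/√(-57 - 53/866) = -89*(-I*√42793390/49415) = -(-89)*I*√42793390/49415 = 89*I*√42793390/49415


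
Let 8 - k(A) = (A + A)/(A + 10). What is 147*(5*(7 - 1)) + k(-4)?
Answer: 13258/3 ≈ 4419.3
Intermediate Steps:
k(A) = 8 - 2*A/(10 + A) (k(A) = 8 - (A + A)/(A + 10) = 8 - 2*A/(10 + A))
147*(5*(7 - 1)) + k(-4) = 147*(5*(7 - 1)) + 2*(40 + 3*(-4))/(10 - 4) = 147*(5*6) + 2*(40 - 12)/6 = 147*30 + 2*(⅙)*28 = 4410 + 28/3 = 13258/3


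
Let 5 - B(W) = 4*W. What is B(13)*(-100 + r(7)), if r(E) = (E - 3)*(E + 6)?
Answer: 2256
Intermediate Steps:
B(W) = 5 - 4*W
r(E) = (-3 + E)*(6 + E)
B(13)*(-100 + r(7)) = (5 - 4*13)*(-100 + (-18 + 7² + 3*7)) = (5 - 52)*(-100 + (-18 + 49 + 21)) = -47*(-100 + 52) = -47*(-48) = 2256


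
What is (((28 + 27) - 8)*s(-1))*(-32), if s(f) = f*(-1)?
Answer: -1504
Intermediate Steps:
s(f) = -f
(((28 + 27) - 8)*s(-1))*(-32) = (((28 + 27) - 8)*(-1*(-1)))*(-32) = ((55 - 8)*1)*(-32) = (47*1)*(-32) = 47*(-32) = -1504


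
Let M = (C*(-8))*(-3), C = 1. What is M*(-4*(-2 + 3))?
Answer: -96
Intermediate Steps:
M = 24 (M = (1*(-8))*(-3) = -8*(-3) = 24)
M*(-4*(-2 + 3)) = 24*(-4*(-2 + 3)) = 24*(-4*1) = 24*(-4) = -96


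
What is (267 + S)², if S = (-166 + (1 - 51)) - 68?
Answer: 289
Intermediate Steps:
S = -284 (S = (-166 - 50) - 68 = -216 - 68 = -284)
(267 + S)² = (267 - 284)² = (-17)² = 289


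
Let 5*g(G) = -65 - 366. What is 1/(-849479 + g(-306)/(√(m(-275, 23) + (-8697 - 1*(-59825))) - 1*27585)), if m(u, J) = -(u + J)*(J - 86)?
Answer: -577112497633250/490244945573500849337 - 2155*√8813/6863429238029011890718 ≈ -1.1772e-6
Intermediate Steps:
m(u, J) = -(-86 + J)*(J + u) (m(u, J) = -(J + u)*(-86 + J) = -(-86 + J)*(J + u))
g(G) = -431/5 (g(G) = (-65 - 366)/5 = (⅕)*(-431) = -431/5)
1/(-849479 + g(-306)/(√(m(-275, 23) + (-8697 - 1*(-59825))) - 1*27585)) = 1/(-849479 - 431/(5*(√((-1*23² + 86*23 + 86*(-275) - 1*23*(-275)) + (-8697 - 1*(-59825))) - 1*27585))) = 1/(-849479 - 431/(5*(√((-1*529 + 1978 - 23650 + 6325) + (-8697 + 59825)) - 27585))) = 1/(-849479 - 431/(5*(√((-529 + 1978 - 23650 + 6325) + 51128) - 27585))) = 1/(-849479 - 431/(5*(√(-15876 + 51128) - 27585))) = 1/(-849479 - 431/(5*(√35252 - 27585))) = 1/(-849479 - 431/(5*(2*√8813 - 27585))) = 1/(-849479 - 431/(5*(-27585 + 2*√8813)))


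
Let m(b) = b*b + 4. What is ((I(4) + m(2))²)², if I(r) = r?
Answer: 20736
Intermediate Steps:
m(b) = 4 + b² (m(b) = b² + 4 = 4 + b²)
((I(4) + m(2))²)² = ((4 + (4 + 2²))²)² = ((4 + (4 + 4))²)² = ((4 + 8)²)² = (12²)² = 144² = 20736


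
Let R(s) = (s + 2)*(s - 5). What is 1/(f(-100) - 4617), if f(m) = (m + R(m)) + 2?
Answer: 1/5575 ≈ 0.00017937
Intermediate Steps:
R(s) = (-5 + s)*(2 + s) (R(s) = (2 + s)*(-5 + s) = (-5 + s)*(2 + s))
f(m) = -8 + m² - 2*m (f(m) = (m + (-10 + m² - 3*m)) + 2 = (-10 + m² - 2*m) + 2 = -8 + m² - 2*m)
1/(f(-100) - 4617) = 1/((-8 + (-100)² - 2*(-100)) - 4617) = 1/((-8 + 10000 + 200) - 4617) = 1/(10192 - 4617) = 1/5575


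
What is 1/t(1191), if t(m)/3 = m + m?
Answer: 1/7146 ≈ 0.00013994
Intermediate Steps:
t(m) = 6*m (t(m) = 3*(m + m) = 3*(2*m) = 6*m)
1/t(1191) = 1/(6*1191) = 1/7146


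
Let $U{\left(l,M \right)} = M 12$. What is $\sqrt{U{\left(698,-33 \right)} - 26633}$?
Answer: $i \sqrt{27029} \approx 164.41 i$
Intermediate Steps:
$U{\left(l,M \right)} = 12 M$
$\sqrt{U{\left(698,-33 \right)} - 26633} = \sqrt{12 \left(-33\right) - 26633} = \sqrt{-396 - 26633} = \sqrt{-27029} = i \sqrt{27029}$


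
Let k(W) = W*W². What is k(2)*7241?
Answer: 57928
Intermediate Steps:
k(W) = W³
k(2)*7241 = 2³*7241 = 8*7241 = 57928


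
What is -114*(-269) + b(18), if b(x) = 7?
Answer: 30673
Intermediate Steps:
-114*(-269) + b(18) = -114*(-269) + 7 = 30666 + 7 = 30673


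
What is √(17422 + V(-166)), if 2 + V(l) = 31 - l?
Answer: √17617 ≈ 132.73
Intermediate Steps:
V(l) = 29 - l (V(l) = -2 + (31 - l) = 29 - l)
√(17422 + V(-166)) = √(17422 + (29 - 1*(-166))) = √(17422 + (29 + 166)) = √(17422 + 195) = √17617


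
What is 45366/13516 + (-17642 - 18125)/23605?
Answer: 293718829/159522590 ≈ 1.8412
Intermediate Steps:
45366/13516 + (-17642 - 18125)/23605 = 45366*(1/13516) - 35767*1/23605 = 22683/6758 - 35767/23605 = 293718829/159522590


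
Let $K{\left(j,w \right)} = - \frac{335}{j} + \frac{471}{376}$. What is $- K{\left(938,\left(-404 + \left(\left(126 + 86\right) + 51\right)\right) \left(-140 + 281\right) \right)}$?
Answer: $- \frac{2357}{2632} \approx -0.89552$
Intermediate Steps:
$K{\left(j,w \right)} = \frac{471}{376} - \frac{335}{j}$ ($K{\left(j,w \right)} = - \frac{335}{j} + 471 \cdot \frac{1}{376} = - \frac{335}{j} + \frac{471}{376} = \frac{471}{376} - \frac{335}{j}$)
$- K{\left(938,\left(-404 + \left(\left(126 + 86\right) + 51\right)\right) \left(-140 + 281\right) \right)} = - (\frac{471}{376} - \frac{335}{938}) = - (\frac{471}{376} - \frac{5}{14}) = \left(-1\right) \frac{2357}{2632} = - \frac{2357}{2632}$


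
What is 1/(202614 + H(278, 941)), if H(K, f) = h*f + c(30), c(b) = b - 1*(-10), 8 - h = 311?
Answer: -1/82469 ≈ -1.2126e-5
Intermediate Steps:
h = -303 (h = 8 - 1*311 = 8 - 311 = -303)
c(b) = 10 + b (c(b) = b + 10 = 10 + b)
H(K, f) = 40 - 303*f (H(K, f) = -303*f + (10 + 30) = -303*f + 40 = 40 - 303*f)
1/(202614 + H(278, 941)) = 1/(202614 + (40 - 303*941)) = 1/(202614 + (40 - 285123)) = 1/(202614 - 285083) = 1/(-82469) = -1/82469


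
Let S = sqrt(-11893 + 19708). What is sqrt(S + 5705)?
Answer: sqrt(5705 + sqrt(7815)) ≈ 76.114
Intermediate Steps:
S = sqrt(7815) ≈ 88.402
sqrt(S + 5705) = sqrt(sqrt(7815) + 5705) = sqrt(5705 + sqrt(7815))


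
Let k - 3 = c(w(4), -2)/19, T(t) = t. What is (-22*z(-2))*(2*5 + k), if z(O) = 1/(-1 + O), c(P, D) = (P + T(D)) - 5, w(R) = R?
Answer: 5368/57 ≈ 94.175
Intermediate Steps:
c(P, D) = -5 + D + P (c(P, D) = (P + D) - 5 = (D + P) - 5 = -5 + D + P)
k = 54/19 (k = 3 + (-5 - 2 + 4)/19 = 3 - 3*1/19 = 3 - 3/19 = 54/19 ≈ 2.8421)
(-22*z(-2))*(2*5 + k) = (-22/(-1 - 2))*(2*5 + 54/19) = (-22/(-3))*(10 + 54/19) = -22*(-1/3)*(244/19) = (22/3)*(244/19) = 5368/57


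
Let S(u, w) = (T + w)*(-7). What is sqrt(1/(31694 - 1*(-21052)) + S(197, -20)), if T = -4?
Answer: sqrt(467399659434)/52746 ≈ 12.961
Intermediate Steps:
S(u, w) = 28 - 7*w (S(u, w) = (-4 + w)*(-7) = 28 - 7*w)
sqrt(1/(31694 - 1*(-21052)) + S(197, -20)) = sqrt(1/(31694 - 1*(-21052)) + (28 - 7*(-20))) = sqrt(1/(31694 + 21052) + (28 + 140)) = sqrt(1/52746 + 168) = sqrt(8861329/52746) = sqrt(467399659434)/52746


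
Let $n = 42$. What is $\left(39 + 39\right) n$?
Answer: $3276$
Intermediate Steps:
$\left(39 + 39\right) n = \left(39 + 39\right) 42 = 78 \cdot 42 = 3276$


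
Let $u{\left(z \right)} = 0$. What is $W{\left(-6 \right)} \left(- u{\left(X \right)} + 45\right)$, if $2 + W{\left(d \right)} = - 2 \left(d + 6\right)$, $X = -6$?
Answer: $-90$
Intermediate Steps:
$W{\left(d \right)} = -14 - 2 d$ ($W{\left(d \right)} = -2 - 2 \left(d + 6\right) = -2 - 2 \left(6 + d\right) = -2 - \left(12 + 2 d\right) = -14 - 2 d$)
$W{\left(-6 \right)} \left(- u{\left(X \right)} + 45\right) = \left(-14 - -12\right) \left(\left(-1\right) 0 + 45\right) = \left(-14 + 12\right) \left(0 + 45\right) = \left(-2\right) 45 = -90$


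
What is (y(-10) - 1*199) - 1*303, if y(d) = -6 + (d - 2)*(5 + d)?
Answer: -448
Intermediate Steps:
y(d) = -6 + (-2 + d)*(5 + d)
(y(-10) - 1*199) - 1*303 = ((-16 + (-10)² + 3*(-10)) - 1*199) - 1*303 = ((-16 + 100 - 30) - 199) - 303 = (54 - 199) - 303 = -145 - 303 = -448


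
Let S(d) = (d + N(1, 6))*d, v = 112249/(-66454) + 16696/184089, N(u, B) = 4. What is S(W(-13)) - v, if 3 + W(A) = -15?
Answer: 3102383792489/12233450406 ≈ 253.60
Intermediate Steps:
W(A) = -18 (W(A) = -3 - 15 = -18)
v = -19554290177/12233450406 (v = 112249*(-1/66454) + 16696*(1/184089) = -112249/66454 + 16696/184089 = -19554290177/12233450406 ≈ -1.5984)
S(d) = d*(4 + d) (S(d) = (d + 4)*d = (4 + d)*d = d*(4 + d))
S(W(-13)) - v = -18*(4 - 18) - 1*(-19554290177/12233450406) = -18*(-14) + 19554290177/12233450406 = 252 + 19554290177/12233450406 = 3102383792489/12233450406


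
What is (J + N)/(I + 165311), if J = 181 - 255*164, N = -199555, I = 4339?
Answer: -40199/28275 ≈ -1.4217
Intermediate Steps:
J = -41639 (J = 181 - 41820 = -41639)
(J + N)/(I + 165311) = (-41639 - 199555)/(4339 + 165311) = -241194/169650 = -241194*1/169650 = -40199/28275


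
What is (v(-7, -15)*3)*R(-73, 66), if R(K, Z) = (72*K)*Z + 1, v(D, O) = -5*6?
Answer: 31220550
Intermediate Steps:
v(D, O) = -30
R(K, Z) = 1 + 72*K*Z (R(K, Z) = 72*K*Z + 1 = 1 + 72*K*Z)
(v(-7, -15)*3)*R(-73, 66) = (-30*3)*(1 + 72*(-73)*66) = -90*(1 - 346896) = -90*(-346895) = 31220550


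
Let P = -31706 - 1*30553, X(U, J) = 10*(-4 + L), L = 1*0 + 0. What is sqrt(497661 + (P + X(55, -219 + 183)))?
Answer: sqrt(435362) ≈ 659.82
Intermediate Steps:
L = 0 (L = 0 + 0 = 0)
X(U, J) = -40 (X(U, J) = 10*(-4 + 0) = 10*(-4) = -40)
P = -62259 (P = -31706 - 30553 = -62259)
sqrt(497661 + (P + X(55, -219 + 183))) = sqrt(497661 + (-62259 - 40)) = sqrt(497661 - 62299) = sqrt(435362)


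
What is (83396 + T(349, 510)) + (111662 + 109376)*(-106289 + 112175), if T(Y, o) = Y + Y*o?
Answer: 1301291403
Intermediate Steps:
(83396 + T(349, 510)) + (111662 + 109376)*(-106289 + 112175) = (83396 + 349*(1 + 510)) + (111662 + 109376)*(-106289 + 112175) = (83396 + 349*511) + 221038*5886 = (83396 + 178339) + 1301029668 = 261735 + 1301029668 = 1301291403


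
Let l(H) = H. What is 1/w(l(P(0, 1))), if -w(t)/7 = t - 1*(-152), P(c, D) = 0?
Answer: -1/1064 ≈ -0.00093985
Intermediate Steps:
w(t) = -1064 - 7*t (w(t) = -7*(t - 1*(-152)) = -7*(t + 152) = -7*(152 + t) = -1064 - 7*t)
1/w(l(P(0, 1))) = 1/(-1064 - 7*0) = 1/(-1064 + 0) = 1/(-1064) = -1/1064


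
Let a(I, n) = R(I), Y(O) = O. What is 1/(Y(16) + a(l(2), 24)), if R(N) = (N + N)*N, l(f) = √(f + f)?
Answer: 1/24 ≈ 0.041667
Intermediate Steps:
l(f) = √2*√f (l(f) = √(2*f) = √2*√f)
R(N) = 2*N² (R(N) = (2*N)*N = 2*N²)
a(I, n) = 2*I²
1/(Y(16) + a(l(2), 24)) = 1/(16 + 2*(√2*√2)²) = 1/(16 + 2*2²) = 1/(16 + 2*4) = 1/(16 + 8) = 1/24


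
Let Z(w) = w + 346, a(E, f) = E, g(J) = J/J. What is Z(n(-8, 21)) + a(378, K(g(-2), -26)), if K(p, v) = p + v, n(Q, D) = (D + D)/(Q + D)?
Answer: 9454/13 ≈ 727.23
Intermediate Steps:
g(J) = 1
n(Q, D) = 2*D/(D + Q) (n(Q, D) = (2*D)/(D + Q) = 2*D/(D + Q))
Z(w) = 346 + w
Z(n(-8, 21)) + a(378, K(g(-2), -26)) = (346 + 2*21/(21 - 8)) + 378 = (346 + 2*21/13) + 378 = (346 + 2*21*(1/13)) + 378 = (346 + 42/13) + 378 = 4540/13 + 378 = 9454/13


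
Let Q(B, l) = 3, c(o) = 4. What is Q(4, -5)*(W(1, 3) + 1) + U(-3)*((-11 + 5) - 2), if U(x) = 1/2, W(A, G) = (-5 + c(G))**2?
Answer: 2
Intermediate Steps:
W(A, G) = 1 (W(A, G) = (-5 + 4)**2 = (-1)**2 = 1)
U(x) = 1/2
Q(4, -5)*(W(1, 3) + 1) + U(-3)*((-11 + 5) - 2) = 3*(1 + 1) + ((-11 + 5) - 2)/2 = 3*2 + (-6 - 2)/2 = 6 + (1/2)*(-8) = 6 - 4 = 2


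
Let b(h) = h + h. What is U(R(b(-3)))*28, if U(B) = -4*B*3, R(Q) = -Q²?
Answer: 12096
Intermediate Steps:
b(h) = 2*h
U(B) = -12*B
U(R(b(-3)))*28 = -(-12)*(2*(-3))²*28 = -(-12)*(-6)²*28 = -(-12)*36*28 = -12*(-36)*28 = 432*28 = 12096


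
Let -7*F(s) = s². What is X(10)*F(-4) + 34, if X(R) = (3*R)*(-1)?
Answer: 718/7 ≈ 102.57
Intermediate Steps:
X(R) = -3*R
F(s) = -s²/7
X(10)*F(-4) + 34 = (-3*10)*(-⅐*(-4)²) + 34 = -(-30)*16/7 + 34 = -30*(-16/7) + 34 = 480/7 + 34 = 718/7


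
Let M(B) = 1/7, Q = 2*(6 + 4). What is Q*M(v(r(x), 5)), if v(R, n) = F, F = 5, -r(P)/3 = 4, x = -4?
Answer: 20/7 ≈ 2.8571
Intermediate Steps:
r(P) = -12 (r(P) = -3*4 = -12)
Q = 20 (Q = 2*10 = 20)
v(R, n) = 5
M(B) = ⅐
Q*M(v(r(x), 5)) = 20*(⅐) = 20/7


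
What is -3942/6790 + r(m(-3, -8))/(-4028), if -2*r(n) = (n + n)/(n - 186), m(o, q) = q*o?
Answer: -53592914/92306655 ≈ -0.58060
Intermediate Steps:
m(o, q) = o*q
r(n) = -n/(-186 + n) (r(n) = -(n + n)/(2*(n - 186)) = -2*n/(2*(-186 + n)) = -n/(-186 + n))
-3942/6790 + r(m(-3, -8))/(-4028) = -3942/6790 - (-3*(-8))/(-186 - 3*(-8))/(-4028) = -3942*1/6790 - 1*24/(-186 + 24)*(-1/4028) = -1971/3395 - 1*24/(-162)*(-1/4028) = -1971/3395 - 1*24*(-1/162)*(-1/4028) = -1971/3395 + (4/27)*(-1/4028) = -1971/3395 - 1/27189 = -53592914/92306655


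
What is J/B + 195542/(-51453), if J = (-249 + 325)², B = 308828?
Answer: -15022913062/3972531771 ≈ -3.7817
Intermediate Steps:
J = 5776 (J = 76² = 5776)
J/B + 195542/(-51453) = 5776/308828 + 195542/(-51453) = 5776*(1/308828) + 195542*(-1/51453) = 1444/77207 - 195542/51453 = -15022913062/3972531771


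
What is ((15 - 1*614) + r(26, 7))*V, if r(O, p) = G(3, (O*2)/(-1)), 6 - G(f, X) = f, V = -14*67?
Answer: 559048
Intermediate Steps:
V = -938
G(f, X) = 6 - f
r(O, p) = 3 (r(O, p) = 6 - 1*3 = 6 - 3 = 3)
((15 - 1*614) + r(26, 7))*V = ((15 - 1*614) + 3)*(-938) = ((15 - 614) + 3)*(-938) = (-599 + 3)*(-938) = -596*(-938) = 559048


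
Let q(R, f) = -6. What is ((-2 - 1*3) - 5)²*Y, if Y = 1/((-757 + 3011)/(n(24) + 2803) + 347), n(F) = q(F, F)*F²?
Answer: 65300/224337 ≈ 0.29108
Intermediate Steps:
n(F) = -6*F²
Y = 653/224337 (Y = 1/((-757 + 3011)/(-6*24² + 2803) + 347) = 1/(2254/(-6*576 + 2803) + 347) = 1/(2254/(-3456 + 2803) + 347) = 1/(2254/(-653) + 347) = 1/(2254*(-1/653) + 347) = 1/(-2254/653 + 347) = 1/(224337/653) = 653/224337 ≈ 0.0029108)
((-2 - 1*3) - 5)²*Y = ((-2 - 1*3) - 5)²*(653/224337) = ((-2 - 3) - 5)²*(653/224337) = (-5 - 5)²*(653/224337) = (-10)²*(653/224337) = 100*(653/224337) = 65300/224337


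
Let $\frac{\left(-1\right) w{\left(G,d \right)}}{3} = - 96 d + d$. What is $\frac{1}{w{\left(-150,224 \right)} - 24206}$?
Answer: $\frac{1}{39634} \approx 2.5231 \cdot 10^{-5}$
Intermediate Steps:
$w{\left(G,d \right)} = 285 d$ ($w{\left(G,d \right)} = - 3 \left(- 96 d + d\right) = - 3 \left(- 95 d\right) = 285 d$)
$\frac{1}{w{\left(-150,224 \right)} - 24206} = \frac{1}{285 \cdot 224 - 24206} = \frac{1}{63840 - 24206} = \frac{1}{39634}$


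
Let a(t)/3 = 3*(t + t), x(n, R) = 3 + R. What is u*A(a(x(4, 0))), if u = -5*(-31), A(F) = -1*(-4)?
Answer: 620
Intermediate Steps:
a(t) = 18*t (a(t) = 3*(3*(t + t)) = 3*(3*(2*t)) = 3*(6*t) = 18*t)
A(F) = 4
u = 155
u*A(a(x(4, 0))) = 155*4 = 620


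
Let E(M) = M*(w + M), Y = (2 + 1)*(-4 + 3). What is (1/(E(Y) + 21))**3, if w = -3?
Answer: 1/59319 ≈ 1.6858e-5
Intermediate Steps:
Y = -3 (Y = 3*(-1) = -3)
E(M) = M*(-3 + M)
(1/(E(Y) + 21))**3 = (1/(-3*(-3 - 3) + 21))**3 = (1/(-3*(-6) + 21))**3 = (1/(18 + 21))**3 = (1/39)**3 = 1/59319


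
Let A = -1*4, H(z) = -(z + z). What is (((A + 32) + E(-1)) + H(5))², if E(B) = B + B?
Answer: 256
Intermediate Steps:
E(B) = 2*B
H(z) = -2*z
A = -4
(((A + 32) + E(-1)) + H(5))² = (((-4 + 32) + 2*(-1)) - 2*5)² = ((28 - 2) - 10)² = (26 - 10)² = 16² = 256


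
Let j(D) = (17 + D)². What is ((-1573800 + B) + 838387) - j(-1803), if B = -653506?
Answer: -4578715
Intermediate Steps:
((-1573800 + B) + 838387) - j(-1803) = ((-1573800 - 653506) + 838387) - (17 - 1803)² = (-2227306 + 838387) - 1*(-1786)² = -1388919 - 1*3189796 = -1388919 - 3189796 = -4578715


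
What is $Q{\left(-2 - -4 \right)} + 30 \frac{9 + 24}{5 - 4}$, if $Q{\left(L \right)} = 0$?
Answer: $990$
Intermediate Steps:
$Q{\left(-2 - -4 \right)} + 30 \frac{9 + 24}{5 - 4} = 0 + 30 \frac{9 + 24}{5 - 4} = 0 + 30 \cdot \frac{33}{1} = 0 + 30 \cdot 33 \cdot 1 = 0 + 30 \cdot 33 = 0 + 990 = 990$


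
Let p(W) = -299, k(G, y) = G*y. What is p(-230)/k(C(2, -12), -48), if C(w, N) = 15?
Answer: 299/720 ≈ 0.41528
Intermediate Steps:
p(-230)/k(C(2, -12), -48) = -299/(15*(-48)) = -299/(-720) = -299*(-1/720) = 299/720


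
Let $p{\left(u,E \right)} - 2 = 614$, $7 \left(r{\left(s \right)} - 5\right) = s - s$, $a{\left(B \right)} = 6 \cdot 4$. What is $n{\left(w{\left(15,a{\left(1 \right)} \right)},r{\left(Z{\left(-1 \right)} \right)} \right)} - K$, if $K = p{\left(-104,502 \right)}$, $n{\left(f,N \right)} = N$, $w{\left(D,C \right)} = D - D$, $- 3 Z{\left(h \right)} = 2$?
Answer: $-611$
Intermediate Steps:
$Z{\left(h \right)} = - \frac{2}{3}$ ($Z{\left(h \right)} = \left(- \frac{1}{3}\right) 2 = - \frac{2}{3}$)
$a{\left(B \right)} = 24$
$r{\left(s \right)} = 5$ ($r{\left(s \right)} = 5 + \frac{s - s}{7} = 5 + \frac{1}{7} \cdot 0 = 5 + 0 = 5$)
$w{\left(D,C \right)} = 0$
$p{\left(u,E \right)} = 616$ ($p{\left(u,E \right)} = 2 + 614 = 616$)
$K = 616$
$n{\left(w{\left(15,a{\left(1 \right)} \right)},r{\left(Z{\left(-1 \right)} \right)} \right)} - K = 5 - 616 = -611$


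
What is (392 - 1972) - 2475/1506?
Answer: -793985/502 ≈ -1581.6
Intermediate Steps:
(392 - 1972) - 2475/1506 = -1580 - 2475*1/1506 = -1580 - 825/502 = -793985/502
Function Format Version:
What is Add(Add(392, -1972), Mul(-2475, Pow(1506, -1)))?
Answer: Rational(-793985, 502) ≈ -1581.6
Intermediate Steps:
Add(Add(392, -1972), Mul(-2475, Pow(1506, -1))) = Add(-1580, Mul(-2475, Rational(1, 1506))) = Add(-1580, Rational(-825, 502)) = Rational(-793985, 502)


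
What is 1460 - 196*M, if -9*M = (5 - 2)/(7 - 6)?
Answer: 4576/3 ≈ 1525.3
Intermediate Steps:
M = -⅓ (M = -(5 - 2)/(9*(7 - 6)) = -1/(3*1) = -1/3 = -⅑*3 = -⅓ ≈ -0.33333)
1460 - 196*M = 1460 - 196*(-⅓) = 1460 + 196/3 = 4576/3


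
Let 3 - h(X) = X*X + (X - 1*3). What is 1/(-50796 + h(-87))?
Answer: -1/58272 ≈ -1.7161e-5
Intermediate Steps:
h(X) = 6 - X - X**2 (h(X) = 3 - (X*X + (X - 1*3)) = 3 - (X**2 + (X - 3)) = 3 - (X**2 + (-3 + X)) = 3 - (-3 + X + X**2) = 3 + (3 - X - X**2) = 6 - X - X**2)
1/(-50796 + h(-87)) = 1/(-50796 + (6 - 1*(-87) - 1*(-87)**2)) = 1/(-50796 + (6 + 87 - 1*7569)) = 1/(-50796 + (6 + 87 - 7569)) = 1/(-50796 - 7476) = 1/(-58272) = -1/58272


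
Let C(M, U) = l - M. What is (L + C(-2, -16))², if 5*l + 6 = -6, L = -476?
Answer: 5673924/25 ≈ 2.2696e+5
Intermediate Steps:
l = -12/5 (l = -6/5 + (⅕)*(-6) = -6/5 - 6/5 = -12/5 ≈ -2.4000)
C(M, U) = -12/5 - M
(L + C(-2, -16))² = (-476 + (-12/5 - 1*(-2)))² = (-476 + (-12/5 + 2))² = (-476 - ⅖)² = (-2382/5)² = 5673924/25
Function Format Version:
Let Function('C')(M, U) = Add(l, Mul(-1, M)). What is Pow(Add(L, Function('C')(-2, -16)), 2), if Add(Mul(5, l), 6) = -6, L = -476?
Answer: Rational(5673924, 25) ≈ 2.2696e+5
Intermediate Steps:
l = Rational(-12, 5) (l = Add(Rational(-6, 5), Mul(Rational(1, 5), -6)) = Add(Rational(-6, 5), Rational(-6, 5)) = Rational(-12, 5) ≈ -2.4000)
Function('C')(M, U) = Add(Rational(-12, 5), Mul(-1, M))
Pow(Add(L, Function('C')(-2, -16)), 2) = Pow(Add(-476, Add(Rational(-12, 5), Mul(-1, -2))), 2) = Pow(Add(-476, Add(Rational(-12, 5), 2)), 2) = Pow(Add(-476, Rational(-2, 5)), 2) = Pow(Rational(-2382, 5), 2) = Rational(5673924, 25)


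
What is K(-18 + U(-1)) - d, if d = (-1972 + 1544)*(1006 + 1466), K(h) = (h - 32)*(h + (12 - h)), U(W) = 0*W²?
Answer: 1057416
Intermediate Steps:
U(W) = 0
K(h) = -384 + 12*h (K(h) = (-32 + h)*12 = -384 + 12*h)
d = -1058016 (d = -428*2472 = -1058016)
K(-18 + U(-1)) - d = (-384 + 12*(-18 + 0)) - 1*(-1058016) = (-384 + 12*(-18)) + 1058016 = (-384 - 216) + 1058016 = -600 + 1058016 = 1057416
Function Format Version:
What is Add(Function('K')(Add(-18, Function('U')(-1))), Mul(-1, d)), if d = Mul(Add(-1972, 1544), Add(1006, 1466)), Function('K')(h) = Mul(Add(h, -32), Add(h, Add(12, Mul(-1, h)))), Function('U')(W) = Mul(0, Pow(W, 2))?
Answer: 1057416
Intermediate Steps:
Function('U')(W) = 0
Function('K')(h) = Add(-384, Mul(12, h)) (Function('K')(h) = Mul(Add(-32, h), 12) = Add(-384, Mul(12, h)))
d = -1058016 (d = Mul(-428, 2472) = -1058016)
Add(Function('K')(Add(-18, Function('U')(-1))), Mul(-1, d)) = Add(Add(-384, Mul(12, Add(-18, 0))), Mul(-1, -1058016)) = Add(Add(-384, Mul(12, -18)), 1058016) = Add(Add(-384, -216), 1058016) = Add(-600, 1058016) = 1057416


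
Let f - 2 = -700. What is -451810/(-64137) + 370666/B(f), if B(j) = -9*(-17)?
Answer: 7947510724/3270987 ≈ 2429.7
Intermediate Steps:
f = -698 (f = 2 - 700 = -698)
B(j) = 153
-451810/(-64137) + 370666/B(f) = -451810/(-64137) + 370666/153 = -451810*(-1/64137) + 370666*(1/153) = 451810/64137 + 370666/153 = 7947510724/3270987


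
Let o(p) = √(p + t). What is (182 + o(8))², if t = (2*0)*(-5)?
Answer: 33132 + 728*√2 ≈ 34162.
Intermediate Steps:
t = 0 (t = 0*(-5) = 0)
o(p) = √p (o(p) = √(p + 0) = √p)
(182 + o(8))² = (182 + √8)² = (182 + 2*√2)²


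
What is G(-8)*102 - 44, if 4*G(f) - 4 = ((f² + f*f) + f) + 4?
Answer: 3220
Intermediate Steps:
G(f) = 2 + f²/2 + f/4 (G(f) = 1 + (((f² + f*f) + f) + 4)/4 = 1 + (((f² + f²) + f) + 4)/4 = 1 + ((2*f² + f) + 4)/4 = 1 + ((f + 2*f²) + 4)/4 = 1 + (4 + f + 2*f²)/4 = 1 + (1 + f²/2 + f/4) = 2 + f²/2 + f/4)
G(-8)*102 - 44 = (2 + (½)*(-8)² + (¼)*(-8))*102 - 44 = (2 + (½)*64 - 2)*102 - 44 = (2 + 32 - 2)*102 - 44 = 32*102 - 44 = 3264 - 44 = 3220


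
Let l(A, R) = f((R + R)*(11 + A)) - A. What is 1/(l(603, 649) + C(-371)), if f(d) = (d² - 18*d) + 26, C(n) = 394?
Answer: 1/635150023105 ≈ 1.5744e-12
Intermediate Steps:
f(d) = 26 + d² - 18*d
l(A, R) = 26 - A - 36*R*(11 + A) + 4*R²*(11 + A)² (l(A, R) = (26 + ((R + R)*(11 + A))² - 18*(R + R)*(11 + A)) - A = (26 + ((2*R)*(11 + A))² - 18*2*R*(11 + A)) - A = (26 + (2*R*(11 + A))² - 36*R*(11 + A)) - A = (26 + 4*R²*(11 + A)² - 36*R*(11 + A)) - A = (26 - 36*R*(11 + A) + 4*R²*(11 + A)²) - A = 26 - A - 36*R*(11 + A) + 4*R²*(11 + A)²)
1/(l(603, 649) + C(-371)) = 1/((26 - 1*603 - 36*649*(11 + 603) + 4*649²*(11 + 603)²) + 394) = 1/((26 - 603 - 36*649*614 + 4*421201*614²) + 394) = 1/((26 - 603 - 14345496 + 4*421201*376996) + 394) = 1/((26 - 603 - 14345496 + 635164368784) + 394) = 1/(635150022711 + 394) = 1/635150023105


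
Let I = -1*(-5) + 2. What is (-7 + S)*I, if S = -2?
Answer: -63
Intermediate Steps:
I = 7 (I = 5 + 2 = 7)
(-7 + S)*I = (-7 - 2)*7 = -9*7 = -63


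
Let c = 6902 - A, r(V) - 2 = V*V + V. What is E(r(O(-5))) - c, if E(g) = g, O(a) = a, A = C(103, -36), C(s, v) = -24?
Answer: -6904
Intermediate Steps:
A = -24
r(V) = 2 + V + V² (r(V) = 2 + (V*V + V) = 2 + (V² + V) = 2 + (V + V²) = 2 + V + V²)
c = 6926 (c = 6902 - 1*(-24) = 6902 + 24 = 6926)
E(r(O(-5))) - c = (2 - 5 + (-5)²) - 1*6926 = (2 - 5 + 25) - 6926 = 22 - 6926 = -6904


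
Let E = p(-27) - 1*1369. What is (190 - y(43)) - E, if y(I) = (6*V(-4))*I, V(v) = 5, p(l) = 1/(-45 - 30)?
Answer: 20176/75 ≈ 269.01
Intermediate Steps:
p(l) = -1/75 (p(l) = 1/(-75) = -1/75)
y(I) = 30*I (y(I) = (6*5)*I = 30*I)
E = -102676/75 (E = -1/75 - 1*1369 = -1/75 - 1369 = -102676/75 ≈ -1369.0)
(190 - y(43)) - E = (190 - 30*43) - 1*(-102676/75) = (190 - 1*1290) + 102676/75 = (190 - 1290) + 102676/75 = -1100 + 102676/75 = 20176/75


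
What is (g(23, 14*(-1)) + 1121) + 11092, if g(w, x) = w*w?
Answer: 12742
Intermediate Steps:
g(w, x) = w²
(g(23, 14*(-1)) + 1121) + 11092 = (23² + 1121) + 11092 = (529 + 1121) + 11092 = 1650 + 11092 = 12742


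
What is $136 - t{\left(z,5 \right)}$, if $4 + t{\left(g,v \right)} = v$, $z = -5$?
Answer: $135$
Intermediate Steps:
$t{\left(g,v \right)} = -4 + v$
$136 - t{\left(z,5 \right)} = 136 - \left(-4 + 5\right) = 136 - 1 = 135$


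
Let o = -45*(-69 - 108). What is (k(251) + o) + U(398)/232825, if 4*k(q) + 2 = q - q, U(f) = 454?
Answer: 3708670333/465650 ≈ 7964.5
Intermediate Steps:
k(q) = -1/2 (k(q) = -1/2 + (q - q)/4 = -1/2 + (1/4)*0 = -1/2 + 0 = -1/2)
o = 7965 (o = -45*(-177) = 7965)
(k(251) + o) + U(398)/232825 = (-1/2 + 7965) + 454/232825 = 15929/2 + 454*(1/232825) = 15929/2 + 454/232825 = 3708670333/465650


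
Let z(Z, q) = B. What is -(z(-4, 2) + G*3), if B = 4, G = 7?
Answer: -25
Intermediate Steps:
z(Z, q) = 4
-(z(-4, 2) + G*3) = -(4 + 7*3) = -(4 + 21) = -1*25 = -25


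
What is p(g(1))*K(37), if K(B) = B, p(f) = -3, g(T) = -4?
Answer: -111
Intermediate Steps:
p(g(1))*K(37) = -3*37 = -111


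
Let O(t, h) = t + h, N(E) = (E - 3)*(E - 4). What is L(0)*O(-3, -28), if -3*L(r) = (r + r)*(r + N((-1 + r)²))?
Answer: 0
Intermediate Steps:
N(E) = (-4 + E)*(-3 + E) (N(E) = (-3 + E)*(-4 + E) = (-4 + E)*(-3 + E))
O(t, h) = h + t
L(r) = -2*r*(12 + r + (-1 + r)⁴ - 7*(-1 + r)²)/3 (L(r) = -(r + r)*(r + (12 + ((-1 + r)²)² - 7*(-1 + r)²))/3 = -2*r*(r + (12 + (-1 + r)⁴ - 7*(-1 + r)²))/3 = -2*r*(12 + r + (-1 + r)⁴ - 7*(-1 + r)²)/3)
L(0)*O(-3, -28) = (-⅔*0*(12 + 0 + (-1 + 0)⁴ - 7*(-1 + 0)²))*(-28 - 3) = -⅔*0*(12 + 0 + (-1)⁴ - 7*(-1)²)*(-31) = -⅔*0*(12 + 0 + 1 - 7*1)*(-31) = -⅔*0*(12 + 0 + 1 - 7)*(-31) = -⅔*0*6*(-31) = 0*(-31) = 0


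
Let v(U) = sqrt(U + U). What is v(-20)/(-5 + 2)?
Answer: -2*I*sqrt(10)/3 ≈ -2.1082*I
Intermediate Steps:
v(U) = sqrt(2)*sqrt(U) (v(U) = sqrt(2*U) = sqrt(2)*sqrt(U))
v(-20)/(-5 + 2) = (sqrt(2)*sqrt(-20))/(-5 + 2) = (sqrt(2)*(2*I*sqrt(5)))/(-3) = -2*I*sqrt(10)/3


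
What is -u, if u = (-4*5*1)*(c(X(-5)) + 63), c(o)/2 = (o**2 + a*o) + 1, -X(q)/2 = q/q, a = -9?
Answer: 2180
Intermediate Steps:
X(q) = -2 (X(q) = -2*q/q = -2*1 = -2)
c(o) = 2 - 18*o + 2*o**2 (c(o) = 2*((o**2 - 9*o) + 1) = 2*(1 + o**2 - 9*o) = 2 - 18*o + 2*o**2)
u = -2180 (u = (-4*5*1)*((2 - 18*(-2) + 2*(-2)**2) + 63) = (-20*1)*((2 + 36 + 2*4) + 63) = -20*((2 + 36 + 8) + 63) = -20*(46 + 63) = -20*109 = -2180)
-u = -1*(-2180) = 2180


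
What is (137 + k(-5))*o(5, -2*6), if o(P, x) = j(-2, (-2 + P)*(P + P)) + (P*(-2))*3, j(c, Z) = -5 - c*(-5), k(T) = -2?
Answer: -6075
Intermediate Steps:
j(c, Z) = -5 + 5*c (j(c, Z) = -5 - (-5)*c = -5 + 5*c)
o(P, x) = -15 - 6*P (o(P, x) = (-5 + 5*(-2)) + (P*(-2))*3 = (-5 - 10) - 2*P*3 = -15 - 6*P)
(137 + k(-5))*o(5, -2*6) = (137 - 2)*(-15 - 6*5) = 135*(-15 - 30) = 135*(-45) = -6075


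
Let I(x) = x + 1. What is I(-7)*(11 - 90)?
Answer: 474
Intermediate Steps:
I(x) = 1 + x
I(-7)*(11 - 90) = (1 - 7)*(11 - 90) = -6*(-79) = 474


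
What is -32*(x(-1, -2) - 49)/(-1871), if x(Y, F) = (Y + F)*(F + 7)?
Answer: -2048/1871 ≈ -1.0946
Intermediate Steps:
x(Y, F) = (7 + F)*(F + Y) (x(Y, F) = (F + Y)*(7 + F) = (7 + F)*(F + Y))
-32*(x(-1, -2) - 49)/(-1871) = -32*(((-2)² + 7*(-2) + 7*(-1) - 2*(-1)) - 49)/(-1871) = -32*((4 - 14 - 7 + 2) - 49)*(-1/1871) = -32*(-15 - 49)*(-1/1871) = -32*(-64)*(-1/1871) = 2048*(-1/1871) = -2048/1871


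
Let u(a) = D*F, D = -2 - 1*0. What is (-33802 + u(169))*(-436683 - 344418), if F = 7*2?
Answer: 26424646830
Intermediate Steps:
D = -2 (D = -2 + 0 = -2)
F = 14
u(a) = -28 (u(a) = -2*14 = -28)
(-33802 + u(169))*(-436683 - 344418) = (-33802 - 28)*(-436683 - 344418) = -33830*(-781101) = 26424646830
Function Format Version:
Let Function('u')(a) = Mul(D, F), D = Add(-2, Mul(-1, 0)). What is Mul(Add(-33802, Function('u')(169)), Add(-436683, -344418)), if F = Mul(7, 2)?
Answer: 26424646830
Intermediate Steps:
D = -2 (D = Add(-2, 0) = -2)
F = 14
Function('u')(a) = -28 (Function('u')(a) = Mul(-2, 14) = -28)
Mul(Add(-33802, Function('u')(169)), Add(-436683, -344418)) = Mul(Add(-33802, -28), Add(-436683, -344418)) = Mul(-33830, -781101) = 26424646830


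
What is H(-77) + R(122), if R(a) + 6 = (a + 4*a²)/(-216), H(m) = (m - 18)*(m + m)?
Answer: 516521/36 ≈ 14348.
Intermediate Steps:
H(m) = 2*m*(-18 + m) (H(m) = (-18 + m)*(2*m) = 2*m*(-18 + m))
R(a) = -6 - a²/54 - a/216 (R(a) = -6 + (a + 4*a²)/(-216) = -6 + (a + 4*a²)*(-1/216) = -6 + (-a²/54 - a/216) = -6 - a²/54 - a/216)
H(-77) + R(122) = 2*(-77)*(-18 - 77) + (-6 - 1/54*122² - 1/216*122) = 2*(-77)*(-95) + (-6 - 1/54*14884 - 61/108) = 14630 + (-6 - 7442/27 - 61/108) = 14630 - 10159/36 = 516521/36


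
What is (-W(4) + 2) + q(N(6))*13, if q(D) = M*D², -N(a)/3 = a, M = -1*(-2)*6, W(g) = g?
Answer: 50542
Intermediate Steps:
M = 12 (M = 2*6 = 12)
N(a) = -3*a
q(D) = 12*D²
(-W(4) + 2) + q(N(6))*13 = (-1*4 + 2) + (12*(-3*6)²)*13 = (-4 + 2) + (12*(-18)²)*13 = -2 + (12*324)*13 = -2 + 3888*13 = -2 + 50544 = 50542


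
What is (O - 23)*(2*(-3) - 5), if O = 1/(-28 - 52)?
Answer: 20251/80 ≈ 253.14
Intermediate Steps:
O = -1/80 (O = 1/(-80) = -1/80 ≈ -0.012500)
(O - 23)*(2*(-3) - 5) = (-1/80 - 23)*(2*(-3) - 5) = -1841*(-6 - 5)/80 = -1841/80*(-11) = 20251/80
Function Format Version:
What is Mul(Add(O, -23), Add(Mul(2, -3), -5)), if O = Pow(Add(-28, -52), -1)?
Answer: Rational(20251, 80) ≈ 253.14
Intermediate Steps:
O = Rational(-1, 80) (O = Pow(-80, -1) = Rational(-1, 80) ≈ -0.012500)
Mul(Add(O, -23), Add(Mul(2, -3), -5)) = Mul(Add(Rational(-1, 80), -23), Add(Mul(2, -3), -5)) = Mul(Rational(-1841, 80), Add(-6, -5)) = Mul(Rational(-1841, 80), -11) = Rational(20251, 80)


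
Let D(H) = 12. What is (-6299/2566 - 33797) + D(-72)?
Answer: -86698609/2566 ≈ -33787.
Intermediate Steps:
(-6299/2566 - 33797) + D(-72) = (-6299/2566 - 33797) + 12 = -86729401/2566 + 12 = -86698609/2566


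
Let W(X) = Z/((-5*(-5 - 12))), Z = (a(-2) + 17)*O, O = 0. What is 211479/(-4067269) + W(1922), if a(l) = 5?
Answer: -211479/4067269 ≈ -0.051995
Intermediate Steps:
Z = 0 (Z = (5 + 17)*0 = 22*0 = 0)
W(X) = 0 (W(X) = 0/((-5*(-5 - 12))) = 0/((-5*(-17))) = 0/85 = 0*(1/85) = 0)
211479/(-4067269) + W(1922) = 211479/(-4067269) + 0 = 211479*(-1/4067269) + 0 = -211479/4067269 + 0 = -211479/4067269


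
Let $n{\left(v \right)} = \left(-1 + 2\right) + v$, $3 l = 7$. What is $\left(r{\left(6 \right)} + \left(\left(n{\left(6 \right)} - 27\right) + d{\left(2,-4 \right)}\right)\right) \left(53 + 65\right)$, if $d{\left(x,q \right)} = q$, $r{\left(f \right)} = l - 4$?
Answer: $- \frac{9086}{3} \approx -3028.7$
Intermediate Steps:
$l = \frac{7}{3}$ ($l = \frac{1}{3} \cdot 7 = \frac{7}{3} \approx 2.3333$)
$r{\left(f \right)} = - \frac{5}{3}$ ($r{\left(f \right)} = \frac{7}{3} - 4 = - \frac{5}{3}$)
$n{\left(v \right)} = 1 + v$
$\left(r{\left(6 \right)} + \left(\left(n{\left(6 \right)} - 27\right) + d{\left(2,-4 \right)}\right)\right) \left(53 + 65\right) = \left(- \frac{5}{3} + \left(\left(\left(1 + 6\right) - 27\right) - 4\right)\right) \left(53 + 65\right) = \left(- \frac{5}{3} + \left(\left(7 - 27\right) - 4\right)\right) 118 = \left(- \frac{5}{3} - 24\right) 118 = \left(- \frac{77}{3}\right) 118 = - \frac{9086}{3}$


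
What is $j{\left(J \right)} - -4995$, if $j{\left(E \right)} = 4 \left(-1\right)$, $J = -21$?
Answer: $4991$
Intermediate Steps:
$j{\left(E \right)} = -4$
$j{\left(J \right)} - -4995 = -4 - -4995 = -4 + 4995 = 4991$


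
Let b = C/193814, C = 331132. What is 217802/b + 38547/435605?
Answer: 4597060023951536/36060688715 ≈ 1.2748e+5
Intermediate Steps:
b = 165566/96907 (b = 331132/193814 = 331132*(1/193814) = 165566/96907 ≈ 1.7085)
217802/b + 38547/435605 = 217802/(165566/96907) + 38547/435605 = 217802*(96907/165566) + 38547*(1/435605) = 10553269207/82783 + 38547/435605 = 4597060023951536/36060688715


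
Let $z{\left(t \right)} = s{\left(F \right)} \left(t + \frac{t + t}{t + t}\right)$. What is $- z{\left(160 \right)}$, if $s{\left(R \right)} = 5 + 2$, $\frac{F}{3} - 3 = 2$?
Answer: $-1127$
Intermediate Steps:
$F = 15$ ($F = 9 + 3 \cdot 2 = 9 + 6 = 15$)
$s{\left(R \right)} = 7$
$z{\left(t \right)} = 7 + 7 t$ ($z{\left(t \right)} = 7 \left(t + \frac{t + t}{t + t}\right) = 7 \left(t + \frac{2 t}{2 t}\right) = 7 \left(t + 2 t \frac{1}{2 t}\right) = 7 \left(t + 1\right) = 7 \left(1 + t\right) = 7 + 7 t$)
$- z{\left(160 \right)} = - (7 + 7 \cdot 160) = - (7 + 1120) = \left(-1\right) 1127 = -1127$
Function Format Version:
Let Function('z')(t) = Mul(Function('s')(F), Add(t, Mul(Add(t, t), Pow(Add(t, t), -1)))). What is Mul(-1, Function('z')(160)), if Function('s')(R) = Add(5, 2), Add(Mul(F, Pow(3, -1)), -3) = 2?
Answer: -1127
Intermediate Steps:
F = 15 (F = Add(9, Mul(3, 2)) = Add(9, 6) = 15)
Function('s')(R) = 7
Function('z')(t) = Add(7, Mul(7, t)) (Function('z')(t) = Mul(7, Add(t, Mul(Add(t, t), Pow(Add(t, t), -1)))) = Mul(7, Add(t, Mul(Mul(2, t), Pow(Mul(2, t), -1)))) = Mul(7, Add(t, Mul(Mul(2, t), Mul(Rational(1, 2), Pow(t, -1))))) = Mul(7, Add(t, 1)) = Mul(7, Add(1, t)) = Add(7, Mul(7, t)))
Mul(-1, Function('z')(160)) = Mul(-1, Add(7, Mul(7, 160))) = Mul(-1, Add(7, 1120)) = Mul(-1, 1127) = -1127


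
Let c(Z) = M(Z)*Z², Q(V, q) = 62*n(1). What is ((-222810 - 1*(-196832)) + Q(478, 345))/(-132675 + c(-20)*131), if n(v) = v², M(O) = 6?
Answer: -25916/181725 ≈ -0.14261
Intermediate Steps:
Q(V, q) = 62 (Q(V, q) = 62*1² = 62*1 = 62)
c(Z) = 6*Z²
((-222810 - 1*(-196832)) + Q(478, 345))/(-132675 + c(-20)*131) = ((-222810 - 1*(-196832)) + 62)/(-132675 + (6*(-20)²)*131) = ((-222810 + 196832) + 62)/(-132675 + (6*400)*131) = (-25978 + 62)/(-132675 + 2400*131) = -25916/(-132675 + 314400) = -25916/181725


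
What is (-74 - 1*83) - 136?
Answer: -293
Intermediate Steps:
(-74 - 1*83) - 136 = (-74 - 83) - 136 = -157 - 136 = -293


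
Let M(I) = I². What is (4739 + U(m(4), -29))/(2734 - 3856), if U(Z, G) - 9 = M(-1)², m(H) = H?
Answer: -1583/374 ≈ -4.2326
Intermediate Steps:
U(Z, G) = 10 (U(Z, G) = 9 + ((-1)²)² = 9 + 1² = 9 + 1 = 10)
(4739 + U(m(4), -29))/(2734 - 3856) = (4739 + 10)/(2734 - 3856) = 4749/(-1122) = 4749*(-1/1122) = -1583/374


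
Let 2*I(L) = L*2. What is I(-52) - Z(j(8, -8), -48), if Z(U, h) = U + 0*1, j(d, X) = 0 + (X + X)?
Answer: -36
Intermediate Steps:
j(d, X) = 2*X (j(d, X) = 0 + 2*X = 2*X)
Z(U, h) = U (Z(U, h) = U + 0 = U)
I(L) = L (I(L) = (L*2)/2 = (2*L)/2 = L)
I(-52) - Z(j(8, -8), -48) = -52 - 2*(-8) = -52 - 1*(-16) = -52 + 16 = -36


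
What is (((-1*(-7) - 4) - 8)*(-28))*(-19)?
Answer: -2660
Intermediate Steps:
(((-1*(-7) - 4) - 8)*(-28))*(-19) = (((7 - 4) - 8)*(-28))*(-19) = ((3 - 8)*(-28))*(-19) = -5*(-28)*(-19) = 140*(-19) = -2660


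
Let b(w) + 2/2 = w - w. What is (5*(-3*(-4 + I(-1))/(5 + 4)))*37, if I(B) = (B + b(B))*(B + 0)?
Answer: 370/3 ≈ 123.33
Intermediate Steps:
b(w) = -1 (b(w) = -1 + (w - w) = -1 + 0 = -1)
I(B) = B*(-1 + B) (I(B) = (B - 1)*(B + 0) = (-1 + B)*B = B*(-1 + B))
(5*(-3*(-4 + I(-1))/(5 + 4)))*37 = (5*(-3*(-4 - (-1 - 1))/(5 + 4)))*37 = (5*(-3*(-4 - 1*(-2))/9))*37 = (5*(-3*(-4 + 2)/9))*37 = (5*(-(-6)/9))*37 = (5*(-3*(-2/9)))*37 = (5*(⅔))*37 = (10/3)*37 = 370/3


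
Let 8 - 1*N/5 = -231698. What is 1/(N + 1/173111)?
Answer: 173111/200554286831 ≈ 8.6316e-7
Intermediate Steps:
N = 1158530 (N = 40 - 5*(-231698) = 40 + 1158490 = 1158530)
1/(N + 1/173111) = 1/(1158530 + 1/173111) = 1/(200554286831/173111) = 173111/200554286831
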